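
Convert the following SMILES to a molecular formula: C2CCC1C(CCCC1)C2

Heavy atoms from the SMILES: 10 C.
Implicit hydrogens by atom environment:
  8 × C: 2 H each → 16
  2 × C: 1 H each → 2
  Total hydrogens = 18.
Molecular formula: C10H18

C10H18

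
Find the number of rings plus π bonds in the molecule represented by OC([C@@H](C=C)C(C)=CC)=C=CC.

4

Molecular formula from the SMILES: C11H16O.
DoU = (2C + 2 + N − H − X)/2 = (2·11 + 2 + 0 − 16 − 0)/2 = 8/2 = 4.
(Structurally: 0 ring(s) + 4 π bond(s) = 4.)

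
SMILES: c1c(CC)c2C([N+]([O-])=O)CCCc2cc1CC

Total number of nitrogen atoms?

The symbol for nitrogen appears 1 time in the SMILES.

1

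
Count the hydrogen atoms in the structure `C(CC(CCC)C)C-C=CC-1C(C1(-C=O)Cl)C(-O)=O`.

Hydrogens are implicit in SMILES; fill each atom to its normal valence:
  6 × C: 1 H each → 6
  5 × C: 2 H each → 10
  2 × C: 3 H each → 6
  2 × C: no H
  2 × O: no H
  1 × Cl: no H
  1 × O: 1 H
  Total hydrogens = 23.

23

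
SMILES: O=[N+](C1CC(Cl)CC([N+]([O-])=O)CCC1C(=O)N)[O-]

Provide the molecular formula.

Heavy atoms from the SMILES: 9 C, 1 Cl, 3 N, 5 O.
Implicit hydrogens by atom environment:
  4 × C: 2 H each → 8
  4 × C: 1 H each → 4
  3 × O: no H
  2 × N (charge +1): no H
  2 × O (charge -1): no H
  1 × C: no H
  1 × Cl: no H
  1 × N: 2 H
  Total hydrogens = 14.
Molecular formula: C9H14ClN3O5

C9H14ClN3O5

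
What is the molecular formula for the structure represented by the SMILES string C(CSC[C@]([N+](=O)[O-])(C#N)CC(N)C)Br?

Heavy atoms from the SMILES: 1 Br, 8 C, 3 N, 2 O, 1 S.
Implicit hydrogens by atom environment:
  4 × C: 2 H each → 8
  2 × C: no H
  1 × Br: no H
  1 × C: 3 H
  1 × C: 1 H
  1 × N: 2 H
  1 × N (charge +1): no H
  1 × N: no H
  1 × O: no H
  1 × O (charge -1): no H
  1 × S: no H
  Total hydrogens = 14.
Molecular formula: C8H14BrN3O2S

C8H14BrN3O2S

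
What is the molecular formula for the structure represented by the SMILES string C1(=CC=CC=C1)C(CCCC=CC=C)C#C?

Heavy atoms from the SMILES: 16 C.
Implicit hydrogens by atom environment:
  5 × C: 1 H each → 5
  5 × C (aromatic): 1 H each → 5
  4 × C: 2 H each → 8
  1 × C: no H
  1 × C (aromatic): no H
  Total hydrogens = 18.
Molecular formula: C16H18

C16H18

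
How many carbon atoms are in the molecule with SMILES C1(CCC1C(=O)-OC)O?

6

The symbol for carbon appears 6 times in the SMILES.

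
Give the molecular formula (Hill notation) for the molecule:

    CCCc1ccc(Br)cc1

C9H11Br

Heavy atoms from the SMILES: 1 Br, 9 C.
Implicit hydrogens by atom environment:
  4 × C (aromatic): 1 H each → 4
  2 × C: 2 H each → 4
  2 × C (aromatic): no H
  1 × Br: no H
  1 × C: 3 H
  Total hydrogens = 11.
Molecular formula: C9H11Br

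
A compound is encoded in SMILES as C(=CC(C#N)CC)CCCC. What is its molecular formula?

Heavy atoms from the SMILES: 10 C, 1 N.
Implicit hydrogens by atom environment:
  4 × C: 2 H each → 8
  3 × C: 1 H each → 3
  2 × C: 3 H each → 6
  1 × C: no H
  1 × N: no H
  Total hydrogens = 17.
Molecular formula: C10H17N

C10H17N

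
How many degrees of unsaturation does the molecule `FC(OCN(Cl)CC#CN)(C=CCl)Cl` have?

Molecular formula from the SMILES: C7H8Cl3FN2O.
DoU = (2C + 2 + N − H − X)/2 = (2·7 + 2 + 2 − 8 − 4)/2 = 6/2 = 3.
(Structurally: 0 ring(s) + 3 π bond(s) = 3.)

3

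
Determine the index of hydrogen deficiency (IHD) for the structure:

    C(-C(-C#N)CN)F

Molecular formula from the SMILES: C4H7FN2.
DoU = (2C + 2 + N − H − X)/2 = (2·4 + 2 + 2 − 7 − 1)/2 = 4/2 = 2.
(Structurally: 0 ring(s) + 2 π bond(s) = 2.)

2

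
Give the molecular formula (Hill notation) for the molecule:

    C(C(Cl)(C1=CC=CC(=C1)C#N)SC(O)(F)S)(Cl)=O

Heavy atoms from the SMILES: 10 C, 2 Cl, 1 F, 1 N, 2 O, 2 S.
Implicit hydrogens by atom environment:
  4 × C (aromatic): 1 H each → 4
  4 × C: no H
  2 × C (aromatic): no H
  2 × Cl: no H
  1 × F: no H
  1 × N: no H
  1 × O: 1 H
  1 × O: no H
  1 × S: 1 H
  1 × S: no H
  Total hydrogens = 6.
Molecular formula: C10H6Cl2FNO2S2

C10H6Cl2FNO2S2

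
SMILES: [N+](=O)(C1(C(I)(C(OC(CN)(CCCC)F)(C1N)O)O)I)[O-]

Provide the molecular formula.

C10H18FI2N3O5

Heavy atoms from the SMILES: 10 C, 1 F, 2 I, 3 N, 5 O.
Implicit hydrogens by atom environment:
  4 × C: 2 H each → 8
  4 × C: no H
  2 × I: no H
  2 × N: 2 H each → 4
  2 × O: 1 H each → 2
  2 × O: no H
  1 × C: 3 H
  1 × C: 1 H
  1 × F: no H
  1 × N (charge +1): no H
  1 × O (charge -1): no H
  Total hydrogens = 18.
Molecular formula: C10H18FI2N3O5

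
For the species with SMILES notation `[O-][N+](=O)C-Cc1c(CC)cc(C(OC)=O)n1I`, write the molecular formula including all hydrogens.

Heavy atoms from the SMILES: 10 C, 1 I, 2 N, 4 O.
Implicit hydrogens by atom environment:
  3 × C: 2 H each → 6
  3 × C (aromatic): no H
  3 × O: no H
  2 × C: 3 H each → 6
  1 × C (aromatic): 1 H
  1 × C: no H
  1 × I: no H
  1 × N (aromatic): no H
  1 × N (charge +1): no H
  1 × O (charge -1): no H
  Total hydrogens = 13.
Molecular formula: C10H13IN2O4

C10H13IN2O4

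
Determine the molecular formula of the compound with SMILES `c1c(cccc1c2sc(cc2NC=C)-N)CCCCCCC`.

Heavy atoms from the SMILES: 19 C, 2 N, 1 S.
Implicit hydrogens by atom environment:
  7 × C: 2 H each → 14
  5 × C (aromatic): 1 H each → 5
  5 × C (aromatic): no H
  1 × C: 3 H
  1 × C: 1 H
  1 × N: 2 H
  1 × N: 1 H
  1 × S (aromatic): no H
  Total hydrogens = 26.
Molecular formula: C19H26N2S

C19H26N2S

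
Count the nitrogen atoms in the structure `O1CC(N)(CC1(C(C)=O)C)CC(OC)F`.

The symbol for nitrogen appears 1 time in the SMILES.

1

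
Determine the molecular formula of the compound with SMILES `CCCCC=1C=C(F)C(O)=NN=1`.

C8H11FN2O

Heavy atoms from the SMILES: 8 C, 1 F, 2 N, 1 O.
Implicit hydrogens by atom environment:
  3 × C: 2 H each → 6
  3 × C (aromatic): no H
  2 × N (aromatic): no H
  1 × C: 3 H
  1 × C (aromatic): 1 H
  1 × F: no H
  1 × O: 1 H
  Total hydrogens = 11.
Molecular formula: C8H11FN2O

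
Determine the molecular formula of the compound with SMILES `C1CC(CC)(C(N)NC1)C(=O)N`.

C8H17N3O

Heavy atoms from the SMILES: 8 C, 3 N, 1 O.
Implicit hydrogens by atom environment:
  4 × C: 2 H each → 8
  2 × C: no H
  2 × N: 2 H each → 4
  1 × C: 3 H
  1 × C: 1 H
  1 × N: 1 H
  1 × O: no H
  Total hydrogens = 17.
Molecular formula: C8H17N3O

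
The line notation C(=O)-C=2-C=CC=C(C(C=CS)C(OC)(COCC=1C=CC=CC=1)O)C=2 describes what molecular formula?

C20H22O4S

Heavy atoms from the SMILES: 20 C, 4 O, 1 S.
Implicit hydrogens by atom environment:
  9 × C (aromatic): 1 H each → 9
  4 × C: 1 H each → 4
  3 × C (aromatic): no H
  3 × O: no H
  2 × C: 2 H each → 4
  1 × C: 3 H
  1 × C: no H
  1 × O: 1 H
  1 × S: 1 H
  Total hydrogens = 22.
Molecular formula: C20H22O4S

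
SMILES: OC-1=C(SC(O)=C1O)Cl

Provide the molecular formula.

C4H3ClO3S

Heavy atoms from the SMILES: 4 C, 1 Cl, 3 O, 1 S.
Implicit hydrogens by atom environment:
  4 × C (aromatic): no H
  3 × O: 1 H each → 3
  1 × Cl: no H
  1 × S (aromatic): no H
  Total hydrogens = 3.
Molecular formula: C4H3ClO3S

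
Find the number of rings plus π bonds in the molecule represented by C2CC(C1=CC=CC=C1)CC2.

5

Molecular formula from the SMILES: C11H14.
DoU = (2C + 2 + N − H − X)/2 = (2·11 + 2 + 0 − 14 − 0)/2 = 10/2 = 5.
(Structurally: 2 ring(s) + 3 π bond(s) = 5.)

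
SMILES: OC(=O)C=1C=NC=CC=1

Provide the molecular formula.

Heavy atoms from the SMILES: 6 C, 1 N, 2 O.
Implicit hydrogens by atom environment:
  4 × C (aromatic): 1 H each → 4
  1 × C (aromatic): no H
  1 × C: no H
  1 × N (aromatic): no H
  1 × O: 1 H
  1 × O: no H
  Total hydrogens = 5.
Molecular formula: C6H5NO2

C6H5NO2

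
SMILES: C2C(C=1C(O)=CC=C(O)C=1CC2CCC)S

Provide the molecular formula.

C13H18O2S

Heavy atoms from the SMILES: 13 C, 2 O, 1 S.
Implicit hydrogens by atom environment:
  4 × C: 2 H each → 8
  4 × C (aromatic): no H
  2 × C (aromatic): 1 H each → 2
  2 × C: 1 H each → 2
  2 × O: 1 H each → 2
  1 × C: 3 H
  1 × S: 1 H
  Total hydrogens = 18.
Molecular formula: C13H18O2S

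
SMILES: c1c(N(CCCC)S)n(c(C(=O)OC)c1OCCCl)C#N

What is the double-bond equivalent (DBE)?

6

Molecular formula from the SMILES: C13H18ClN3O3S.
DoU = (2C + 2 + N − H − X)/2 = (2·13 + 2 + 3 − 18 − 1)/2 = 12/2 = 6.
(Structurally: 1 ring(s) + 5 π bond(s) = 6.)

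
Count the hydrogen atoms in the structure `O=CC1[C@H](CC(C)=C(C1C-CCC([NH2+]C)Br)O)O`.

Hydrogens are implicit in SMILES; fill each atom to its normal valence:
  5 × C: 1 H each → 5
  4 × C: 2 H each → 8
  2 × C: 3 H each → 6
  2 × C: no H
  2 × O: 1 H each → 2
  1 × Br: no H
  1 × N (charge +1): 2 H
  1 × O: no H
  Total hydrogens = 23.

23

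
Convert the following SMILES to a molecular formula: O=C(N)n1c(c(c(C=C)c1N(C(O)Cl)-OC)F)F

C9H10ClF2N3O3

Heavy atoms from the SMILES: 9 C, 1 Cl, 2 F, 3 N, 3 O.
Implicit hydrogens by atom environment:
  4 × C (aromatic): no H
  2 × C: 1 H each → 2
  2 × F: no H
  2 × O: no H
  1 × C: 3 H
  1 × C: 2 H
  1 × C: no H
  1 × Cl: no H
  1 × N: 2 H
  1 × N (aromatic): no H
  1 × N: no H
  1 × O: 1 H
  Total hydrogens = 10.
Molecular formula: C9H10ClF2N3O3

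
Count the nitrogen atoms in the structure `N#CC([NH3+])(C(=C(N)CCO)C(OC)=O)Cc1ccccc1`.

3

The symbol for nitrogen appears 3 times in the SMILES.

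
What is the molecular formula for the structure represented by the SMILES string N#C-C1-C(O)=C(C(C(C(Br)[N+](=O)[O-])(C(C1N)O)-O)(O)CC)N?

C11H17BrN4O6

Heavy atoms from the SMILES: 1 Br, 11 C, 4 N, 6 O.
Implicit hydrogens by atom environment:
  5 × C: no H
  4 × C: 1 H each → 4
  4 × O: 1 H each → 4
  2 × N: 2 H each → 4
  1 × Br: no H
  1 × C: 3 H
  1 × C: 2 H
  1 × N: no H
  1 × N (charge +1): no H
  1 × O: no H
  1 × O (charge -1): no H
  Total hydrogens = 17.
Molecular formula: C11H17BrN4O6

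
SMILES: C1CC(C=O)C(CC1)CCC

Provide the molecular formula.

Heavy atoms from the SMILES: 10 C, 1 O.
Implicit hydrogens by atom environment:
  6 × C: 2 H each → 12
  3 × C: 1 H each → 3
  1 × C: 3 H
  1 × O: no H
  Total hydrogens = 18.
Molecular formula: C10H18O

C10H18O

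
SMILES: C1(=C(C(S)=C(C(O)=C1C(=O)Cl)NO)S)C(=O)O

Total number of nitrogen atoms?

The symbol for nitrogen appears 1 time in the SMILES.

1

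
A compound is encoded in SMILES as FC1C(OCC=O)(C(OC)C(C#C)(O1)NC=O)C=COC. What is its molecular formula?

C13H16FNO6

Heavy atoms from the SMILES: 13 C, 1 F, 1 N, 6 O.
Implicit hydrogens by atom environment:
  7 × C: 1 H each → 7
  6 × O: no H
  3 × C: no H
  2 × C: 3 H each → 6
  1 × C: 2 H
  1 × F: no H
  1 × N: 1 H
  Total hydrogens = 16.
Molecular formula: C13H16FNO6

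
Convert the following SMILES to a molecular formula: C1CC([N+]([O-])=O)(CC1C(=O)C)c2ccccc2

Heavy atoms from the SMILES: 13 C, 1 N, 3 O.
Implicit hydrogens by atom environment:
  5 × C (aromatic): 1 H each → 5
  3 × C: 2 H each → 6
  2 × C: no H
  2 × O: no H
  1 × C: 3 H
  1 × C: 1 H
  1 × C (aromatic): no H
  1 × N (charge +1): no H
  1 × O (charge -1): no H
  Total hydrogens = 15.
Molecular formula: C13H15NO3

C13H15NO3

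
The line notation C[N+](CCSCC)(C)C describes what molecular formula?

Heavy atoms from the SMILES: 7 C, 1 N, 1 S.
Implicit hydrogens by atom environment:
  4 × C: 3 H each → 12
  3 × C: 2 H each → 6
  1 × N (charge +1): no H
  1 × S: no H
  Total hydrogens = 18.
Net charge +1.
Molecular formula: C7H18NS+

C7H18NS+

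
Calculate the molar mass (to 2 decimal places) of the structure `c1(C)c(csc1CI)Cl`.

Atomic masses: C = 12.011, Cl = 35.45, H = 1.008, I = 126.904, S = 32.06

272.53

Molecular formula: C6H6ClIS.
M = 6×12.011 + 1×35.45 + 6×1.008 + 1×126.904 + 1×32.06 = 272.53 g/mol.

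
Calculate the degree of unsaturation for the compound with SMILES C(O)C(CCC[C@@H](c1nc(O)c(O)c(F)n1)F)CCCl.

4

Molecular formula from the SMILES: C12H17ClF2N2O3.
DoU = (2C + 2 + N − H − X)/2 = (2·12 + 2 + 2 − 17 − 3)/2 = 8/2 = 4.
(Structurally: 1 ring(s) + 3 π bond(s) = 4.)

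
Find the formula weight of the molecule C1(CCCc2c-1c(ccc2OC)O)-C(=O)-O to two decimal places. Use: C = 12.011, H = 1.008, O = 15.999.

222.24

Molecular formula: C12H14O4.
M = 12×12.011 + 14×1.008 + 4×15.999 = 222.24 g/mol.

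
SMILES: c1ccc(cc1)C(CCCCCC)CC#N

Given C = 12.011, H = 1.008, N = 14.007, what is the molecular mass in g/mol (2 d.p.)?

Molecular formula: C15H21N.
M = 15×12.011 + 21×1.008 + 1×14.007 = 215.34 g/mol.

215.34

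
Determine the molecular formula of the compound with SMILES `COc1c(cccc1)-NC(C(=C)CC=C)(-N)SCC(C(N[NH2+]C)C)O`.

Heavy atoms from the SMILES: 18 C, 4 N, 2 O, 1 S.
Implicit hydrogens by atom environment:
  4 × C: 2 H each → 8
  4 × C (aromatic): 1 H each → 4
  3 × C: 3 H each → 9
  3 × C: 1 H each → 3
  2 × C: no H
  2 × C (aromatic): no H
  2 × N: 1 H each → 2
  1 × N (charge +1): 2 H
  1 × N: 2 H
  1 × O: 1 H
  1 × O: no H
  1 × S: no H
  Total hydrogens = 31.
Net charge +1.
Molecular formula: C18H31N4O2S+

C18H31N4O2S+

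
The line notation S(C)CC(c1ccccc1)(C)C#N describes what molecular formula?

C11H13NS

Heavy atoms from the SMILES: 11 C, 1 N, 1 S.
Implicit hydrogens by atom environment:
  5 × C (aromatic): 1 H each → 5
  2 × C: 3 H each → 6
  2 × C: no H
  1 × C: 2 H
  1 × C (aromatic): no H
  1 × N: no H
  1 × S: no H
  Total hydrogens = 13.
Molecular formula: C11H13NS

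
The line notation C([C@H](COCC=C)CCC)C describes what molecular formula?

Heavy atoms from the SMILES: 10 C, 1 O.
Implicit hydrogens by atom environment:
  6 × C: 2 H each → 12
  2 × C: 3 H each → 6
  2 × C: 1 H each → 2
  1 × O: no H
  Total hydrogens = 20.
Molecular formula: C10H20O

C10H20O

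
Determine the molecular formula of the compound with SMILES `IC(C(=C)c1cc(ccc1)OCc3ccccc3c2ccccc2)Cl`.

Heavy atoms from the SMILES: 22 C, 1 Cl, 1 I, 1 O.
Implicit hydrogens by atom environment:
  13 × C (aromatic): 1 H each → 13
  5 × C (aromatic): no H
  2 × C: 2 H each → 4
  1 × C: 1 H
  1 × C: no H
  1 × Cl: no H
  1 × I: no H
  1 × O: no H
  Total hydrogens = 18.
Molecular formula: C22H18ClIO

C22H18ClIO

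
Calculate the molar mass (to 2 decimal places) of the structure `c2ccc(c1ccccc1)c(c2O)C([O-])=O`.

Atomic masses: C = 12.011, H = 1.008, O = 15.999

213.21

Molecular formula: C13H9O3-.
M = 13×12.011 + 9×1.008 + 3×15.999 = 213.21 g/mol.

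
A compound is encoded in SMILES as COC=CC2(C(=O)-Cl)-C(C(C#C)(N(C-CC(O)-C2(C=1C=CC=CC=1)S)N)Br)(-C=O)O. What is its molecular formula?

Heavy atoms from the SMILES: 1 Br, 20 C, 1 Cl, 2 N, 5 O, 1 S.
Implicit hydrogens by atom environment:
  6 × C: no H
  5 × C: 1 H each → 5
  5 × C (aromatic): 1 H each → 5
  3 × O: no H
  2 × C: 2 H each → 4
  2 × O: 1 H each → 2
  1 × Br: no H
  1 × C: 3 H
  1 × C (aromatic): no H
  1 × Cl: no H
  1 × N: 2 H
  1 × N: no H
  1 × S: 1 H
  Total hydrogens = 22.
Molecular formula: C20H22BrClN2O5S

C20H22BrClN2O5S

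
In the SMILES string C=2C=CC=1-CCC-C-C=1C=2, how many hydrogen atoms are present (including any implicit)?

Hydrogens are implicit in SMILES; fill each atom to its normal valence:
  4 × C: 2 H each → 8
  4 × C (aromatic): 1 H each → 4
  2 × C (aromatic): no H
  Total hydrogens = 12.

12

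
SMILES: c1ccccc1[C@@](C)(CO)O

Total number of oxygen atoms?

2

The symbol for oxygen appears 2 times in the SMILES.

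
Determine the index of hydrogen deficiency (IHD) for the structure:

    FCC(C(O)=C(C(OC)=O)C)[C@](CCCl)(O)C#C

4

Molecular formula from the SMILES: C12H16ClFO4.
DoU = (2C + 2 + N − H − X)/2 = (2·12 + 2 + 0 − 16 − 2)/2 = 8/2 = 4.
(Structurally: 0 ring(s) + 4 π bond(s) = 4.)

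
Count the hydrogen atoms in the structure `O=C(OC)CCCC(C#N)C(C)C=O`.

Hydrogens are implicit in SMILES; fill each atom to its normal valence:
  3 × C: 2 H each → 6
  3 × C: 1 H each → 3
  3 × O: no H
  2 × C: 3 H each → 6
  2 × C: no H
  1 × N: no H
  Total hydrogens = 15.

15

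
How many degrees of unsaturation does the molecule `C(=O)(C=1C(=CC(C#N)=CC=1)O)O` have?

Molecular formula from the SMILES: C8H5NO3.
DoU = (2C + 2 + N − H − X)/2 = (2·8 + 2 + 1 − 5 − 0)/2 = 14/2 = 7.
(Structurally: 1 ring(s) + 6 π bond(s) = 7.)

7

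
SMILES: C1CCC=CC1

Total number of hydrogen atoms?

10

Hydrogens are implicit in SMILES; fill each atom to its normal valence:
  4 × C: 2 H each → 8
  2 × C: 1 H each → 2
  Total hydrogens = 10.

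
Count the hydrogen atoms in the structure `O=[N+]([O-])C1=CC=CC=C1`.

5

Hydrogens are implicit in SMILES; fill each atom to its normal valence:
  5 × C (aromatic): 1 H each → 5
  1 × C (aromatic): no H
  1 × N (charge +1): no H
  1 × O: no H
  1 × O (charge -1): no H
  Total hydrogens = 5.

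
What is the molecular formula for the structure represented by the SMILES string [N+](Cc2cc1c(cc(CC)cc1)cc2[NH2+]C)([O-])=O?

C14H17N2O2+

Heavy atoms from the SMILES: 14 C, 2 N, 2 O.
Implicit hydrogens by atom environment:
  5 × C (aromatic): 1 H each → 5
  5 × C (aromatic): no H
  2 × C: 3 H each → 6
  2 × C: 2 H each → 4
  1 × N (charge +1): 2 H
  1 × N (charge +1): no H
  1 × O: no H
  1 × O (charge -1): no H
  Total hydrogens = 17.
Net charge +1.
Molecular formula: C14H17N2O2+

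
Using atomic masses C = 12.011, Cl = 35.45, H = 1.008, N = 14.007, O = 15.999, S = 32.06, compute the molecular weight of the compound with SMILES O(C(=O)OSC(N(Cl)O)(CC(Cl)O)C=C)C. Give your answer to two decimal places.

292.13

Molecular formula: C7H11Cl2NO5S.
M = 7×12.011 + 2×35.45 + 11×1.008 + 1×14.007 + 5×15.999 + 1×32.06 = 292.13 g/mol.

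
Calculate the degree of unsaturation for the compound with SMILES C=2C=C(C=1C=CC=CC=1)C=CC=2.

Molecular formula from the SMILES: C12H10.
DoU = (2C + 2 + N − H − X)/2 = (2·12 + 2 + 0 − 10 − 0)/2 = 16/2 = 8.
(Structurally: 2 ring(s) + 6 π bond(s) = 8.)

8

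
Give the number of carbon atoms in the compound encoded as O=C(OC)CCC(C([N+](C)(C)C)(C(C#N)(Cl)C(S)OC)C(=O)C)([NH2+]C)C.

The symbol for carbon appears 17 times in the SMILES. (Cl is a single chlorine, not C + l.)

17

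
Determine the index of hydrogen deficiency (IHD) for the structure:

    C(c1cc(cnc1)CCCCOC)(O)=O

Molecular formula from the SMILES: C11H15NO3.
DoU = (2C + 2 + N − H − X)/2 = (2·11 + 2 + 1 − 15 − 0)/2 = 10/2 = 5.
(Structurally: 1 ring(s) + 4 π bond(s) = 5.)

5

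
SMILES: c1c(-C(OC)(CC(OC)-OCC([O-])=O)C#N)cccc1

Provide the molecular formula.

Heavy atoms from the SMILES: 14 C, 1 N, 5 O.
Implicit hydrogens by atom environment:
  5 × C (aromatic): 1 H each → 5
  4 × O: no H
  3 × C: no H
  2 × C: 3 H each → 6
  2 × C: 2 H each → 4
  1 × C: 1 H
  1 × C (aromatic): no H
  1 × N: no H
  1 × O (charge -1): no H
  Total hydrogens = 16.
Net charge -1.
Molecular formula: C14H16NO5-

C14H16NO5-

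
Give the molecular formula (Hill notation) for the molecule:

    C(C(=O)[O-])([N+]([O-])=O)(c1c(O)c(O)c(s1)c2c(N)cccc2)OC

C13H11N2O7S-

Heavy atoms from the SMILES: 13 C, 2 N, 7 O, 1 S.
Implicit hydrogens by atom environment:
  6 × C (aromatic): no H
  4 × C (aromatic): 1 H each → 4
  3 × O: no H
  2 × C: no H
  2 × O: 1 H each → 2
  2 × O (charge -1): no H
  1 × C: 3 H
  1 × N: 2 H
  1 × N (charge +1): no H
  1 × S (aromatic): no H
  Total hydrogens = 11.
Net charge -1.
Molecular formula: C13H11N2O7S-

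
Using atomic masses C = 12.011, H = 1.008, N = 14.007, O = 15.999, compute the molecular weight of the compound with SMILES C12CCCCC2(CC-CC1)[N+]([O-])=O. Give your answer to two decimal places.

Molecular formula: C10H17NO2.
M = 10×12.011 + 17×1.008 + 1×14.007 + 2×15.999 = 183.25 g/mol.

183.25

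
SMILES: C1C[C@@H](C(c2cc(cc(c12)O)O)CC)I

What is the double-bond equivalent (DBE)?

5

Molecular formula from the SMILES: C12H15IO2.
DoU = (2C + 2 + N − H − X)/2 = (2·12 + 2 + 0 − 15 − 1)/2 = 10/2 = 5.
(Structurally: 2 ring(s) + 3 π bond(s) = 5.)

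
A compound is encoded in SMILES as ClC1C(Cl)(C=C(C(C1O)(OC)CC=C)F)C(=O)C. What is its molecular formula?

Heavy atoms from the SMILES: 12 C, 2 Cl, 1 F, 3 O.
Implicit hydrogens by atom environment:
  4 × C: 1 H each → 4
  4 × C: no H
  2 × C: 3 H each → 6
  2 × C: 2 H each → 4
  2 × Cl: no H
  2 × O: no H
  1 × F: no H
  1 × O: 1 H
  Total hydrogens = 15.
Molecular formula: C12H15Cl2FO3

C12H15Cl2FO3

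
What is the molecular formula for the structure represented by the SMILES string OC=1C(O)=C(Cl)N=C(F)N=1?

Heavy atoms from the SMILES: 4 C, 1 Cl, 1 F, 2 N, 2 O.
Implicit hydrogens by atom environment:
  4 × C (aromatic): no H
  2 × N (aromatic): no H
  2 × O: 1 H each → 2
  1 × Cl: no H
  1 × F: no H
  Total hydrogens = 2.
Molecular formula: C4H2ClFN2O2

C4H2ClFN2O2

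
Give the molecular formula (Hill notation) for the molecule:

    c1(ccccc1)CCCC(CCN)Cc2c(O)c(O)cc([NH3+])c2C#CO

C21H27N2O3+

Heavy atoms from the SMILES: 21 C, 2 N, 3 O.
Implicit hydrogens by atom environment:
  6 × C: 2 H each → 12
  6 × C (aromatic): 1 H each → 6
  6 × C (aromatic): no H
  3 × O: 1 H each → 3
  2 × C: no H
  1 × C: 1 H
  1 × N (charge +1): 3 H
  1 × N: 2 H
  Total hydrogens = 27.
Net charge +1.
Molecular formula: C21H27N2O3+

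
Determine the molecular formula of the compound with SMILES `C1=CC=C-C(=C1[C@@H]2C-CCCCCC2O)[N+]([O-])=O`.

C14H19NO3

Heavy atoms from the SMILES: 14 C, 1 N, 3 O.
Implicit hydrogens by atom environment:
  6 × C: 2 H each → 12
  4 × C (aromatic): 1 H each → 4
  2 × C: 1 H each → 2
  2 × C (aromatic): no H
  1 × N (charge +1): no H
  1 × O: 1 H
  1 × O: no H
  1 × O (charge -1): no H
  Total hydrogens = 19.
Molecular formula: C14H19NO3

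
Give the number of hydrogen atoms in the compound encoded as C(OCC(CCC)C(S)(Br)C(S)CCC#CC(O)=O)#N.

18

Hydrogens are implicit in SMILES; fill each atom to its normal valence:
  5 × C: 2 H each → 10
  5 × C: no H
  2 × C: 1 H each → 2
  2 × O: no H
  2 × S: 1 H each → 2
  1 × Br: no H
  1 × C: 3 H
  1 × N: no H
  1 × O: 1 H
  Total hydrogens = 18.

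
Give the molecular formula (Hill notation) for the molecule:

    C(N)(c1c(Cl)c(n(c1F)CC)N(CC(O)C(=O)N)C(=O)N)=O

C11H15ClFN5O4

Heavy atoms from the SMILES: 11 C, 1 Cl, 1 F, 5 N, 4 O.
Implicit hydrogens by atom environment:
  4 × C (aromatic): no H
  3 × C: no H
  3 × N: 2 H each → 6
  3 × O: no H
  2 × C: 2 H each → 4
  1 × C: 3 H
  1 × C: 1 H
  1 × Cl: no H
  1 × F: no H
  1 × N (aromatic): no H
  1 × N: no H
  1 × O: 1 H
  Total hydrogens = 15.
Molecular formula: C11H15ClFN5O4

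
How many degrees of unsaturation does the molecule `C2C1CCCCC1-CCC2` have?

2

Molecular formula from the SMILES: C10H18.
DoU = (2C + 2 + N − H − X)/2 = (2·10 + 2 + 0 − 18 − 0)/2 = 4/2 = 2.
(Structurally: 2 ring(s) + 0 π bond(s) = 2.)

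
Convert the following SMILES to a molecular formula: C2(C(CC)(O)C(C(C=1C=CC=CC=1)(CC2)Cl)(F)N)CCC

C17H25ClFNO

Heavy atoms from the SMILES: 17 C, 1 Cl, 1 F, 1 N, 1 O.
Implicit hydrogens by atom environment:
  5 × C: 2 H each → 10
  5 × C (aromatic): 1 H each → 5
  3 × C: no H
  2 × C: 3 H each → 6
  1 × C: 1 H
  1 × C (aromatic): no H
  1 × Cl: no H
  1 × F: no H
  1 × N: 2 H
  1 × O: 1 H
  Total hydrogens = 25.
Molecular formula: C17H25ClFNO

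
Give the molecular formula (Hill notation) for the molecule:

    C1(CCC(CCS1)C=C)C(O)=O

C9H14O2S

Heavy atoms from the SMILES: 9 C, 2 O, 1 S.
Implicit hydrogens by atom environment:
  5 × C: 2 H each → 10
  3 × C: 1 H each → 3
  1 × C: no H
  1 × O: 1 H
  1 × O: no H
  1 × S: no H
  Total hydrogens = 14.
Molecular formula: C9H14O2S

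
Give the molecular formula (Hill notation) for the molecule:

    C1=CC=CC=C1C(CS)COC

Heavy atoms from the SMILES: 10 C, 1 O, 1 S.
Implicit hydrogens by atom environment:
  5 × C (aromatic): 1 H each → 5
  2 × C: 2 H each → 4
  1 × C: 3 H
  1 × C: 1 H
  1 × C (aromatic): no H
  1 × O: no H
  1 × S: 1 H
  Total hydrogens = 14.
Molecular formula: C10H14OS

C10H14OS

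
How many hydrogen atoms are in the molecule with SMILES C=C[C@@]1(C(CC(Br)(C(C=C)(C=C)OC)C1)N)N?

21

Hydrogens are implicit in SMILES; fill each atom to its normal valence:
  5 × C: 2 H each → 10
  4 × C: 1 H each → 4
  3 × C: no H
  2 × N: 2 H each → 4
  1 × Br: no H
  1 × C: 3 H
  1 × O: no H
  Total hydrogens = 21.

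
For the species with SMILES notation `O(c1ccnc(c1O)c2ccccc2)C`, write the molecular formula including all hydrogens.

C12H11NO2

Heavy atoms from the SMILES: 12 C, 1 N, 2 O.
Implicit hydrogens by atom environment:
  7 × C (aromatic): 1 H each → 7
  4 × C (aromatic): no H
  1 × C: 3 H
  1 × N (aromatic): no H
  1 × O: 1 H
  1 × O: no H
  Total hydrogens = 11.
Molecular formula: C12H11NO2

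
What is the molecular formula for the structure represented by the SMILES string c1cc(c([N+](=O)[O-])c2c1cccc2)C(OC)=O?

C12H9NO4

Heavy atoms from the SMILES: 12 C, 1 N, 4 O.
Implicit hydrogens by atom environment:
  6 × C (aromatic): 1 H each → 6
  4 × C (aromatic): no H
  3 × O: no H
  1 × C: 3 H
  1 × C: no H
  1 × N (charge +1): no H
  1 × O (charge -1): no H
  Total hydrogens = 9.
Molecular formula: C12H9NO4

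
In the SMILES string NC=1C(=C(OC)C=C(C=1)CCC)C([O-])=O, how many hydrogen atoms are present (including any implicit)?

14

Hydrogens are implicit in SMILES; fill each atom to its normal valence:
  4 × C (aromatic): no H
  2 × C: 3 H each → 6
  2 × C: 2 H each → 4
  2 × C (aromatic): 1 H each → 2
  2 × O: no H
  1 × C: no H
  1 × N: 2 H
  1 × O (charge -1): no H
  Total hydrogens = 14.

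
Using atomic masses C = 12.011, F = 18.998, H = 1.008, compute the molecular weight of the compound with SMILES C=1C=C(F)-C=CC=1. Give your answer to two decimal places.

96.10

Molecular formula: C6H5F.
M = 6×12.011 + 1×18.998 + 5×1.008 = 96.10 g/mol.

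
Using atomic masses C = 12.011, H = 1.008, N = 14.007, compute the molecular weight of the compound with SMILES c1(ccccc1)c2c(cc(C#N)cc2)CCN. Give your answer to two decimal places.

222.29

Molecular formula: C15H14N2.
M = 15×12.011 + 14×1.008 + 2×14.007 = 222.29 g/mol.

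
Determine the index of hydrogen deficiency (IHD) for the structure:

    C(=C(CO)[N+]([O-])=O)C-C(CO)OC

2

Molecular formula from the SMILES: C7H13NO5.
DoU = (2C + 2 + N − H − X)/2 = (2·7 + 2 + 1 − 13 − 0)/2 = 4/2 = 2.
(Structurally: 0 ring(s) + 2 π bond(s) = 2.)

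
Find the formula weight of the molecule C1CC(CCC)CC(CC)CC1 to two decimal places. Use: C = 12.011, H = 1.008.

168.32

Molecular formula: C12H24.
M = 12×12.011 + 24×1.008 = 168.32 g/mol.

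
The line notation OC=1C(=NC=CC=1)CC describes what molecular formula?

Heavy atoms from the SMILES: 7 C, 1 N, 1 O.
Implicit hydrogens by atom environment:
  3 × C (aromatic): 1 H each → 3
  2 × C (aromatic): no H
  1 × C: 3 H
  1 × C: 2 H
  1 × N (aromatic): no H
  1 × O: 1 H
  Total hydrogens = 9.
Molecular formula: C7H9NO

C7H9NO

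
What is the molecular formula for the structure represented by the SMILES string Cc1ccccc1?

Heavy atoms from the SMILES: 7 C.
Implicit hydrogens by atom environment:
  5 × C (aromatic): 1 H each → 5
  1 × C: 3 H
  1 × C (aromatic): no H
  Total hydrogens = 8.
Molecular formula: C7H8

C7H8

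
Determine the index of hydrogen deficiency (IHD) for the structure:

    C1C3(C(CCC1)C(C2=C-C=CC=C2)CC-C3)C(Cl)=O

7

Molecular formula from the SMILES: C17H21ClO.
DoU = (2C + 2 + N − H − X)/2 = (2·17 + 2 + 0 − 21 − 1)/2 = 14/2 = 7.
(Structurally: 3 ring(s) + 4 π bond(s) = 7.)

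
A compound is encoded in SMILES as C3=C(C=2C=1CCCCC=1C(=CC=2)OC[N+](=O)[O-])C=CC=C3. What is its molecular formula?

C17H17NO3

Heavy atoms from the SMILES: 17 C, 1 N, 3 O.
Implicit hydrogens by atom environment:
  7 × C (aromatic): 1 H each → 7
  5 × C: 2 H each → 10
  5 × C (aromatic): no H
  2 × O: no H
  1 × N (charge +1): no H
  1 × O (charge -1): no H
  Total hydrogens = 17.
Molecular formula: C17H17NO3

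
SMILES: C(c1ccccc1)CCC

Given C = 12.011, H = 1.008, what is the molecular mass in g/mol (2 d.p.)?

Molecular formula: C10H14.
M = 10×12.011 + 14×1.008 = 134.22 g/mol.

134.22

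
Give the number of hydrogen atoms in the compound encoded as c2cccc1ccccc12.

8

Hydrogens are implicit in SMILES; fill each atom to its normal valence:
  8 × C (aromatic): 1 H each → 8
  2 × C (aromatic): no H
  Total hydrogens = 8.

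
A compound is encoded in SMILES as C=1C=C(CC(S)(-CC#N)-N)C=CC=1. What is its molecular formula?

Heavy atoms from the SMILES: 10 C, 2 N, 1 S.
Implicit hydrogens by atom environment:
  5 × C (aromatic): 1 H each → 5
  2 × C: 2 H each → 4
  2 × C: no H
  1 × C (aromatic): no H
  1 × N: 2 H
  1 × N: no H
  1 × S: 1 H
  Total hydrogens = 12.
Molecular formula: C10H12N2S

C10H12N2S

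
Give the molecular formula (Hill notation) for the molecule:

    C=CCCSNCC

Heavy atoms from the SMILES: 6 C, 1 N, 1 S.
Implicit hydrogens by atom environment:
  4 × C: 2 H each → 8
  1 × C: 3 H
  1 × C: 1 H
  1 × N: 1 H
  1 × S: no H
  Total hydrogens = 13.
Molecular formula: C6H13NS

C6H13NS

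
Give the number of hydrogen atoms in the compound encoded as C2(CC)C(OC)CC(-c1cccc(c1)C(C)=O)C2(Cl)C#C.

Hydrogens are implicit in SMILES; fill each atom to its normal valence:
  4 × C: 1 H each → 4
  4 × C (aromatic): 1 H each → 4
  3 × C: 3 H each → 9
  3 × C: no H
  2 × C: 2 H each → 4
  2 × C (aromatic): no H
  2 × O: no H
  1 × Cl: no H
  Total hydrogens = 21.

21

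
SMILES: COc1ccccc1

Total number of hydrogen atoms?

8

Hydrogens are implicit in SMILES; fill each atom to its normal valence:
  5 × C (aromatic): 1 H each → 5
  1 × C: 3 H
  1 × C (aromatic): no H
  1 × O: no H
  Total hydrogens = 8.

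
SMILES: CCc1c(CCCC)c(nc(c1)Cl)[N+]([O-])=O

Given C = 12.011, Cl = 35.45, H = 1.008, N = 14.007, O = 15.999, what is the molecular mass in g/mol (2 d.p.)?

242.70

Molecular formula: C11H15ClN2O2.
M = 11×12.011 + 1×35.45 + 15×1.008 + 2×14.007 + 2×15.999 = 242.70 g/mol.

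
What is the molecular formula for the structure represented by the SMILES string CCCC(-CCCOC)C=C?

C10H20O

Heavy atoms from the SMILES: 10 C, 1 O.
Implicit hydrogens by atom environment:
  6 × C: 2 H each → 12
  2 × C: 3 H each → 6
  2 × C: 1 H each → 2
  1 × O: no H
  Total hydrogens = 20.
Molecular formula: C10H20O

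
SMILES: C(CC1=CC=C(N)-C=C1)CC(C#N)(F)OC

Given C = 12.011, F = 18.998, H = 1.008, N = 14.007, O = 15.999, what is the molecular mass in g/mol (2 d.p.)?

222.26

Molecular formula: C12H15FN2O.
M = 12×12.011 + 1×18.998 + 15×1.008 + 2×14.007 + 1×15.999 = 222.26 g/mol.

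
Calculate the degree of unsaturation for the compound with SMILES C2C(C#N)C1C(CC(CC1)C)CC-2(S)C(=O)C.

5

Molecular formula from the SMILES: C14H21NOS.
DoU = (2C + 2 + N − H − X)/2 = (2·14 + 2 + 1 − 21 − 0)/2 = 10/2 = 5.
(Structurally: 2 ring(s) + 3 π bond(s) = 5.)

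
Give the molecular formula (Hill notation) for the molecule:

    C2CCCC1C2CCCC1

Heavy atoms from the SMILES: 10 C.
Implicit hydrogens by atom environment:
  8 × C: 2 H each → 16
  2 × C: 1 H each → 2
  Total hydrogens = 18.
Molecular formula: C10H18

C10H18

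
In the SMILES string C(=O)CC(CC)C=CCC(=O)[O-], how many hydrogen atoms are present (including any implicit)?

13

Hydrogens are implicit in SMILES; fill each atom to its normal valence:
  4 × C: 1 H each → 4
  3 × C: 2 H each → 6
  2 × O: no H
  1 × C: 3 H
  1 × C: no H
  1 × O (charge -1): no H
  Total hydrogens = 13.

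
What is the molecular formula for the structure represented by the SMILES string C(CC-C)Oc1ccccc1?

Heavy atoms from the SMILES: 10 C, 1 O.
Implicit hydrogens by atom environment:
  5 × C (aromatic): 1 H each → 5
  3 × C: 2 H each → 6
  1 × C: 3 H
  1 × C (aromatic): no H
  1 × O: no H
  Total hydrogens = 14.
Molecular formula: C10H14O

C10H14O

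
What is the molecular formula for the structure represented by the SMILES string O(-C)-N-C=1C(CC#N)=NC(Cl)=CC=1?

Heavy atoms from the SMILES: 8 C, 1 Cl, 3 N, 1 O.
Implicit hydrogens by atom environment:
  3 × C (aromatic): no H
  2 × C (aromatic): 1 H each → 2
  1 × C: 3 H
  1 × C: 2 H
  1 × C: no H
  1 × Cl: no H
  1 × N: 1 H
  1 × N (aromatic): no H
  1 × N: no H
  1 × O: no H
  Total hydrogens = 8.
Molecular formula: C8H8ClN3O

C8H8ClN3O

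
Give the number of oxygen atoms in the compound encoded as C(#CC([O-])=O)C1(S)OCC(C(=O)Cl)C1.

The symbol for oxygen appears 4 times in the SMILES.

4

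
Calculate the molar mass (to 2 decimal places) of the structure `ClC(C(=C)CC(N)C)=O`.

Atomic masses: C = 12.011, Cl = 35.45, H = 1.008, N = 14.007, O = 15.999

147.60

Molecular formula: C6H10ClNO.
M = 6×12.011 + 1×35.45 + 10×1.008 + 1×14.007 + 1×15.999 = 147.60 g/mol.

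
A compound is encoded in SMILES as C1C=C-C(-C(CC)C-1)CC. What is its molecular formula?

Heavy atoms from the SMILES: 10 C.
Implicit hydrogens by atom environment:
  4 × C: 2 H each → 8
  4 × C: 1 H each → 4
  2 × C: 3 H each → 6
  Total hydrogens = 18.
Molecular formula: C10H18

C10H18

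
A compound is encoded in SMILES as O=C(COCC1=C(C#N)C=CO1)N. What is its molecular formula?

Heavy atoms from the SMILES: 8 C, 2 N, 3 O.
Implicit hydrogens by atom environment:
  2 × C: 2 H each → 4
  2 × C (aromatic): 1 H each → 2
  2 × C (aromatic): no H
  2 × C: no H
  2 × O: no H
  1 × N: 2 H
  1 × N: no H
  1 × O (aromatic): no H
  Total hydrogens = 8.
Molecular formula: C8H8N2O3

C8H8N2O3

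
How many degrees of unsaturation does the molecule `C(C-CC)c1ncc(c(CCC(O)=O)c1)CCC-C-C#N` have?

Molecular formula from the SMILES: C17H24N2O2.
DoU = (2C + 2 + N − H − X)/2 = (2·17 + 2 + 2 − 24 − 0)/2 = 14/2 = 7.
(Structurally: 1 ring(s) + 6 π bond(s) = 7.)

7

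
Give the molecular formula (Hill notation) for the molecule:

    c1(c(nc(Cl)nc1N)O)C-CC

Heavy atoms from the SMILES: 7 C, 1 Cl, 3 N, 1 O.
Implicit hydrogens by atom environment:
  4 × C (aromatic): no H
  2 × C: 2 H each → 4
  2 × N (aromatic): no H
  1 × C: 3 H
  1 × Cl: no H
  1 × N: 2 H
  1 × O: 1 H
  Total hydrogens = 10.
Molecular formula: C7H10ClN3O

C7H10ClN3O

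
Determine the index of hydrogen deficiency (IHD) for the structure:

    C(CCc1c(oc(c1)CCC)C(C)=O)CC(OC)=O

Molecular formula from the SMILES: C15H22O4.
DoU = (2C + 2 + N − H − X)/2 = (2·15 + 2 + 0 − 22 − 0)/2 = 10/2 = 5.
(Structurally: 1 ring(s) + 4 π bond(s) = 5.)

5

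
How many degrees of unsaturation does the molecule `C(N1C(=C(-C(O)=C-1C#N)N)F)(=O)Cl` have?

Molecular formula from the SMILES: C6H3ClFN3O2.
DoU = (2C + 2 + N − H − X)/2 = (2·6 + 2 + 3 − 3 − 2)/2 = 12/2 = 6.
(Structurally: 1 ring(s) + 5 π bond(s) = 6.)

6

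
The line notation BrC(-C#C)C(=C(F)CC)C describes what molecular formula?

Heavy atoms from the SMILES: 1 Br, 8 C, 1 F.
Implicit hydrogens by atom environment:
  3 × C: no H
  2 × C: 3 H each → 6
  2 × C: 1 H each → 2
  1 × Br: no H
  1 × C: 2 H
  1 × F: no H
  Total hydrogens = 10.
Molecular formula: C8H10BrF

C8H10BrF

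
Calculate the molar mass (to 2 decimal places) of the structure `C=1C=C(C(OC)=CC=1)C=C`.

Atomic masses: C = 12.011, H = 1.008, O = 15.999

Molecular formula: C9H10O.
M = 9×12.011 + 10×1.008 + 1×15.999 = 134.18 g/mol.

134.18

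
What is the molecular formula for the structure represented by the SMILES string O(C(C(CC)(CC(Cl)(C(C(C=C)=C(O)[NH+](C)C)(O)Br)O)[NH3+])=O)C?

Heavy atoms from the SMILES: 1 Br, 14 C, 1 Cl, 2 N, 5 O.
Implicit hydrogens by atom environment:
  6 × C: no H
  4 × C: 3 H each → 12
  3 × C: 2 H each → 6
  3 × O: 1 H each → 3
  2 × O: no H
  1 × Br: no H
  1 × C: 1 H
  1 × Cl: no H
  1 × N (charge +1): 3 H
  1 × N (charge +1): 1 H
  Total hydrogens = 26.
Net charge +2.
Molecular formula: [C14H26BrClN2O5]2+

[C14H26BrClN2O5]2+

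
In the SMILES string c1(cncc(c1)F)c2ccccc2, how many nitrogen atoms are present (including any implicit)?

The symbol for nitrogen appears 1 time in the SMILES.

1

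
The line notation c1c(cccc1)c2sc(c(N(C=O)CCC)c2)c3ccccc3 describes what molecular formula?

Heavy atoms from the SMILES: 20 C, 1 N, 1 O, 1 S.
Implicit hydrogens by atom environment:
  11 × C (aromatic): 1 H each → 11
  5 × C (aromatic): no H
  2 × C: 2 H each → 4
  1 × C: 3 H
  1 × C: 1 H
  1 × N: no H
  1 × O: no H
  1 × S (aromatic): no H
  Total hydrogens = 19.
Molecular formula: C20H19NOS

C20H19NOS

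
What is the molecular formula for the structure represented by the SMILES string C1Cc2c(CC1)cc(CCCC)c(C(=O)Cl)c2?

Heavy atoms from the SMILES: 15 C, 1 Cl, 1 O.
Implicit hydrogens by atom environment:
  7 × C: 2 H each → 14
  4 × C (aromatic): no H
  2 × C (aromatic): 1 H each → 2
  1 × C: 3 H
  1 × C: no H
  1 × Cl: no H
  1 × O: no H
  Total hydrogens = 19.
Molecular formula: C15H19ClO

C15H19ClO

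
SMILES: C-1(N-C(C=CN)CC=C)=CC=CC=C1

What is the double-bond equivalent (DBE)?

Molecular formula from the SMILES: C12H16N2.
DoU = (2C + 2 + N − H − X)/2 = (2·12 + 2 + 2 − 16 − 0)/2 = 12/2 = 6.
(Structurally: 1 ring(s) + 5 π bond(s) = 6.)

6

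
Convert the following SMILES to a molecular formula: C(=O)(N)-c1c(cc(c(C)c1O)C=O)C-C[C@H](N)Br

Heavy atoms from the SMILES: 1 Br, 12 C, 2 N, 3 O.
Implicit hydrogens by atom environment:
  5 × C (aromatic): no H
  2 × C: 2 H each → 4
  2 × C: 1 H each → 2
  2 × N: 2 H each → 4
  2 × O: no H
  1 × Br: no H
  1 × C: 3 H
  1 × C (aromatic): 1 H
  1 × C: no H
  1 × O: 1 H
  Total hydrogens = 15.
Molecular formula: C12H15BrN2O3

C12H15BrN2O3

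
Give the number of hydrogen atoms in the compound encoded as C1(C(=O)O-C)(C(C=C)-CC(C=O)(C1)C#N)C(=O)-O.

13

Hydrogens are implicit in SMILES; fill each atom to its normal valence:
  5 × C: no H
  4 × O: no H
  3 × C: 2 H each → 6
  3 × C: 1 H each → 3
  1 × C: 3 H
  1 × N: no H
  1 × O: 1 H
  Total hydrogens = 13.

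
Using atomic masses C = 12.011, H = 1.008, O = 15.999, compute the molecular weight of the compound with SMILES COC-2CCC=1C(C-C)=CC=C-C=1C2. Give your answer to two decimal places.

190.29

Molecular formula: C13H18O.
M = 13×12.011 + 18×1.008 + 1×15.999 = 190.29 g/mol.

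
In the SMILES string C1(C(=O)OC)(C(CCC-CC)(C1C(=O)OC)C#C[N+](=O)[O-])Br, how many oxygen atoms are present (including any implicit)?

The symbol for oxygen appears 6 times in the SMILES.

6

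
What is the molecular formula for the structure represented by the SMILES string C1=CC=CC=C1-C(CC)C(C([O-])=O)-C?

C12H15O2-

Heavy atoms from the SMILES: 12 C, 2 O.
Implicit hydrogens by atom environment:
  5 × C (aromatic): 1 H each → 5
  2 × C: 3 H each → 6
  2 × C: 1 H each → 2
  1 × C: 2 H
  1 × C: no H
  1 × C (aromatic): no H
  1 × O: no H
  1 × O (charge -1): no H
  Total hydrogens = 15.
Net charge -1.
Molecular formula: C12H15O2-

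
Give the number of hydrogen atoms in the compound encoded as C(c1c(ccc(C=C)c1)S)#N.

Hydrogens are implicit in SMILES; fill each atom to its normal valence:
  3 × C (aromatic): 1 H each → 3
  3 × C (aromatic): no H
  1 × C: 2 H
  1 × C: 1 H
  1 × C: no H
  1 × N: no H
  1 × S: 1 H
  Total hydrogens = 7.

7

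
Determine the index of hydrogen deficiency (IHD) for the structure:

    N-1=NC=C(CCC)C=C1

4

Molecular formula from the SMILES: C7H10N2.
DoU = (2C + 2 + N − H − X)/2 = (2·7 + 2 + 2 − 10 − 0)/2 = 8/2 = 4.
(Structurally: 1 ring(s) + 3 π bond(s) = 4.)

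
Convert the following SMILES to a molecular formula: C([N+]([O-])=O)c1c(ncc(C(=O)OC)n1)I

C7H6IN3O4

Heavy atoms from the SMILES: 7 C, 1 I, 3 N, 4 O.
Implicit hydrogens by atom environment:
  3 × C (aromatic): no H
  3 × O: no H
  2 × N (aromatic): no H
  1 × C: 3 H
  1 × C: 2 H
  1 × C (aromatic): 1 H
  1 × C: no H
  1 × I: no H
  1 × N (charge +1): no H
  1 × O (charge -1): no H
  Total hydrogens = 6.
Molecular formula: C7H6IN3O4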